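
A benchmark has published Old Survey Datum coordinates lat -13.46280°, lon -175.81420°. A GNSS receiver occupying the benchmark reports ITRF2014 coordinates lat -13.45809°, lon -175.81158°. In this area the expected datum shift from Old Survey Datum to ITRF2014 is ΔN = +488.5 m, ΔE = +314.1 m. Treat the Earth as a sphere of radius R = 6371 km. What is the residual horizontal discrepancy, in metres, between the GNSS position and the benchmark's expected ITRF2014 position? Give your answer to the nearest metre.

Observed coordinate differences: Δφ = +0.00471°, Δλ = +0.00262°.
Converting to metres (1° lat = 111195 m, cos φ = 0.972521): observed ΔN = 523.7 m, observed ΔE = 283.3 m.
Subtracting the expected shift leaves a residual of 523.7 − (488.5) = 35.2 m north and 283.3 − (314.1) = -30.8 m east.
Residual distance = √(35.2² + (-30.8)²) = 46.8 m.

47 m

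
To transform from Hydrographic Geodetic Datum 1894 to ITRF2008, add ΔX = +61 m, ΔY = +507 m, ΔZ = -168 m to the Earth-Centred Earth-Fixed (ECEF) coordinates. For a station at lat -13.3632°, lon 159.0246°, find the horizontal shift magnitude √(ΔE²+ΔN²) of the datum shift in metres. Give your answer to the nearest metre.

513 m

At φ = -13.3632°, λ = 159.0246°: sin φ = -0.231123, cos φ = 0.972925, sin λ = 0.357967, cos λ = -0.933734.
ΔE = −sin λ·ΔX + cos λ·ΔY = −(0.357967)·(61) + (-0.933734)·(507) = -495.24 m.
ΔN = −sin φ cos λ·ΔX − sin φ sin λ·ΔY + cos φ·ΔZ = −(-0.231123)(-0.933734)(61) − (-0.231123)(0.357967)(507) + (0.972925)(-168) = -134.67 m.
Horizontal magnitude = √(ΔE² + ΔN²) = √((-495.24)² + (-134.67)²) = 513.22 m.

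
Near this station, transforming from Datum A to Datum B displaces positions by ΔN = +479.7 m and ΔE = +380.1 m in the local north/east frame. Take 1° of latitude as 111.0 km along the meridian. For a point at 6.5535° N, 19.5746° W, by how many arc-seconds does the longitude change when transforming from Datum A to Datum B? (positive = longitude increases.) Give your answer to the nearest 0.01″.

Δλ = 12.41″

At latitude 6.5535°, cos φ = 0.993466.
1° of longitude at this latitude = 111.0 × cos φ = 110.27 km, so Δλ = 380.1 / 110274.7 = 0.0034468° = 12.409″.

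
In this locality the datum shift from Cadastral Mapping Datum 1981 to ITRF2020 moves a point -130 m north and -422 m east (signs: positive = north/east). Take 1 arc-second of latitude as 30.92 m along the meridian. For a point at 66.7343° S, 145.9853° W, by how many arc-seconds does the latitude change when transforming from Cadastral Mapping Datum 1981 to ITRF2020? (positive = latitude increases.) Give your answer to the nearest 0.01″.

Δφ = -4.20″

1″ of latitude = 30.92 m, so Δφ = -130.0 / 30.92 = -4.204″.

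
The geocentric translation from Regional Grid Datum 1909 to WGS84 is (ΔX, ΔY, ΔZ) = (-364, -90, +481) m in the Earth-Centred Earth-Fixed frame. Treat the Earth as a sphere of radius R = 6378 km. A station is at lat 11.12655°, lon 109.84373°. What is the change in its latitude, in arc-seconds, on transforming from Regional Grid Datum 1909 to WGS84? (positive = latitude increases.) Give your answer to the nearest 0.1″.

Δφ = 15.0″

sin φ = 0.192977, cos φ = 0.981203, sin λ = 0.940622, cos λ = -0.339456.
North component: ΔN = −sin φ cos λ·ΔX − sin φ sin λ·ΔY + cos φ·ΔZ = −(0.192977)(-0.339456)(-364) − (0.192977)(0.940622)(-90) + (0.981203)(481) = 464.45 m.
1° of latitude spans πR/180 = 111317 m, so Δφ = 464.45 / 111317 × 3600 = 15.020″.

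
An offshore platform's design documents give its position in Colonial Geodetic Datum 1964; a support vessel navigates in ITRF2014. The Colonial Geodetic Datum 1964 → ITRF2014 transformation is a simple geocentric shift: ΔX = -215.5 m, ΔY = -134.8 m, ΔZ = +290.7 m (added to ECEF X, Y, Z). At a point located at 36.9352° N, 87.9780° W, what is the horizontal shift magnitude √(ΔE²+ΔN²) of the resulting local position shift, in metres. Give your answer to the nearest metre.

The local east axis at (φ, λ) is (−sin λ, cos λ, 0), so ΔE = −sin(-87.9780°)·(-215.5) + cos(-87.9780°)·(-134.8) = -220.12 m.
The local north axis is (−sin φ cos λ, −sin φ sin λ, cos φ), giving ΔN = 4.569 − 80.952 + 232.361 = 155.98 m.
Horizontal magnitude = √(ΔE² + ΔN²) = √((-220.12)² + 155.98²) = 269.78 m.

270 m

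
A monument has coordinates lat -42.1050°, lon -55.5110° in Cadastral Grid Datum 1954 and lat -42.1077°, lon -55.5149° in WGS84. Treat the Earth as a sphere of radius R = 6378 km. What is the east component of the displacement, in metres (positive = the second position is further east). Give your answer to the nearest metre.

Δφ = -42.1077° − -42.1050° = -0.0027°; Δλ = -55.5149° − -55.5110° = -0.0039°.
1° along a meridian = πR/180 = 111317 m.
ΔN = Δφ × 111317 = -300.6 m; ΔE = Δλ × 111317 × cos(-42.1050°) = -0.0039 × 111317 × 0.741917 = -322.1 m.

ΔE = -322 m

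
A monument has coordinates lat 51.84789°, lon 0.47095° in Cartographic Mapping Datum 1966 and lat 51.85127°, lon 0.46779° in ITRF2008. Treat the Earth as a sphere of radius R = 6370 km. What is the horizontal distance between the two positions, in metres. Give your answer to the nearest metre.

Δφ = 51.85127° − 51.84789° = +0.00338°; Δλ = 0.46779° − 0.47095° = -0.00316°.
1° along a meridian = πR/180 = 111177 m.
ΔN = Δφ × 111177 = 375.8 m; ΔE = Δλ × 111177 × cos(51.84789°) = -0.00316 × 111177 × 0.617751 = -217.0 m.
Distance = √(ΔE² + ΔN²) = √((-217.0)² + 375.8²) = 433.9 m.

434 m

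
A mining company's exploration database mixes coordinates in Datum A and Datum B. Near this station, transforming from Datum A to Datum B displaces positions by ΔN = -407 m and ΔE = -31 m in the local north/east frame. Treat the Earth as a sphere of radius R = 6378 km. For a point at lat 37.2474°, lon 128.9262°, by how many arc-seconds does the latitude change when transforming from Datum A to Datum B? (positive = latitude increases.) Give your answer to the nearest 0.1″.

Δφ = -13.2″

On a sphere of radius R, 1 rad of latitude = R, so Δφ = ΔN / R = -407.0 / 6378000 = -6.3813e-05 rad = -13.162″.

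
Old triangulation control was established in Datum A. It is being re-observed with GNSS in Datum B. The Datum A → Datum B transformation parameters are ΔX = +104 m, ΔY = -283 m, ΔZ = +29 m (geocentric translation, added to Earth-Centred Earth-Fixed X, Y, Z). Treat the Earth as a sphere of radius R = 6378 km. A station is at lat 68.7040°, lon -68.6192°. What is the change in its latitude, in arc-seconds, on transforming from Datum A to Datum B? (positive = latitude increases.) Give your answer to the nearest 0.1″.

sin φ = 0.931717, cos φ = 0.363186, sin λ = -0.931178, cos λ = 0.364565.
North component: ΔN = −sin φ cos λ·ΔX − sin φ sin λ·ΔY + cos φ·ΔZ = −(0.931717)(0.364565)(104) − (0.931717)(-0.931178)(-283) + (0.363186)(29) = -270.32 m.
1° of latitude spans πR/180 = 111317 m, so Δφ = -270.32 / 111317 × 3600 = -8.742″.

Δφ = -8.7″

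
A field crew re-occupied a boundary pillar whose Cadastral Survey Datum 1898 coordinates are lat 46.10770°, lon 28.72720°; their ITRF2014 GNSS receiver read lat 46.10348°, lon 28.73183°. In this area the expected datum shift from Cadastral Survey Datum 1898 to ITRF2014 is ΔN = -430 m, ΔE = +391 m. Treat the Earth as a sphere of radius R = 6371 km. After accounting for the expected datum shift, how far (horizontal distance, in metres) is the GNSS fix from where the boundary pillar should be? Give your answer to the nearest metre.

52 m

Observed coordinate differences: Δφ = -0.00422°, Δλ = +0.00463°.
Converting to metres (1° lat = 111195 m, cos φ = 0.693305): observed ΔN = -469.2 m, observed ΔE = 356.9 m.
Subtracting the expected shift leaves a residual of -469.2 − (-430) = -39.2 m north and 356.9 − (391) = -34.1 m east.
Residual distance = √((-39.2)² + (-34.1)²) = 52.0 m.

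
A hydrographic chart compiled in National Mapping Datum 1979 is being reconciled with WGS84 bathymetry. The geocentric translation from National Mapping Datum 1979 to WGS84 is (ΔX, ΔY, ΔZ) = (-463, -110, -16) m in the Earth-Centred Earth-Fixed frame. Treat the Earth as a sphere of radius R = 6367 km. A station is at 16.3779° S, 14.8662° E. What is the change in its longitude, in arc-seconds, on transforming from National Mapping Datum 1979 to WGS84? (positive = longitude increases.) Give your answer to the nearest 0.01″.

sin φ = -0.281971, cos φ = 0.959423, sin λ = 0.256563, cos λ = 0.966528.
East component: ΔE = −sin λ·ΔX + cos λ·ΔY = −(0.256563)(-463) + (0.966528)(-110) = 12.47 m.
1° of latitude spans πR/180 = 111125 m; at latitude φ, 1° of longitude spans that × cos φ = 106616.0 m, so Δλ = 12.47 / 106616.0 × 3600 = 0.421″.

Δλ = 0.42″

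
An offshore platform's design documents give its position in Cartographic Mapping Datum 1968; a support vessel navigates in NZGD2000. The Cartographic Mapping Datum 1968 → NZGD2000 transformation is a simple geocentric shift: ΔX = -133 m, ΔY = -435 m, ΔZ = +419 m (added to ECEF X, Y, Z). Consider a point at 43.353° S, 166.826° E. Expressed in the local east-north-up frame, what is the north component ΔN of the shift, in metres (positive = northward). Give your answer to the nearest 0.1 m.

The local north axis is (−sin φ cos λ, −sin φ sin λ, cos φ), giving ΔN = 88.900 − 68.059 + 304.671 = 325.51 m.

ΔN = 325.5 m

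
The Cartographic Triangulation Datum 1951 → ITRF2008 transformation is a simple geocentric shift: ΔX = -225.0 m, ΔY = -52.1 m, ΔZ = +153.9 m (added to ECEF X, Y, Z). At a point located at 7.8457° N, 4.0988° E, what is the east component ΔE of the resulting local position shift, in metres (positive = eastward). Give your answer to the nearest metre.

At φ = 7.8457°, λ = 4.0988°: sin φ = 0.136506, cos φ = 0.990639, sin λ = 0.071477, cos λ = 0.997442.
ΔE = −sin λ·ΔX + cos λ·ΔY = −(0.071477)·(-225.0) + (0.997442)·(-52.1) = -35.88 m.

ΔE = -36 m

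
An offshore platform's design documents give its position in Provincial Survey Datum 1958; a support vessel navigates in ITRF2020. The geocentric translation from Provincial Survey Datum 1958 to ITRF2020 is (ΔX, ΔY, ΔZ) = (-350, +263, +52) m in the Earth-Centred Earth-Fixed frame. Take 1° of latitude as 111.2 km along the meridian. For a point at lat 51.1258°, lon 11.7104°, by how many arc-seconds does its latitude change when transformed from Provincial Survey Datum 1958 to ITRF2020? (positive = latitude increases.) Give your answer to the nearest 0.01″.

Δφ = 8.35″

sin φ = 0.778526, cos φ = 0.627613, sin λ = 0.202965, cos λ = 0.979186.
North component: ΔN = −sin φ cos λ·ΔX − sin φ sin λ·ΔY + cos φ·ΔZ = −(0.778526)(0.979186)(-350) − (0.778526)(0.202965)(263) + (0.627613)(52) = 257.89 m.
1° of latitude spans 111200 m, so Δφ = 257.89 / 111200 × 3600 = 8.349″.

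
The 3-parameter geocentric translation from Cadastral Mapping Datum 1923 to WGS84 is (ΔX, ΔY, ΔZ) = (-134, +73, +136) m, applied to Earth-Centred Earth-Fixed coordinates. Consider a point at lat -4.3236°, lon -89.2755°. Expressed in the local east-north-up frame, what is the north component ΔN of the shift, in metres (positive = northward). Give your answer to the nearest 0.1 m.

At φ = -4.3236°, λ = -89.2755°: sin φ = -0.075389, cos φ = 0.997154, sin λ = -0.999920, cos λ = 0.012645.
ΔN = −sin φ cos λ·ΔX − sin φ sin λ·ΔY + cos φ·ΔZ = −(-0.075389)(0.012645)(-134) − (-0.075389)(-0.999920)(73) + (0.997154)(136) = 129.98 m.

ΔN = 130.0 m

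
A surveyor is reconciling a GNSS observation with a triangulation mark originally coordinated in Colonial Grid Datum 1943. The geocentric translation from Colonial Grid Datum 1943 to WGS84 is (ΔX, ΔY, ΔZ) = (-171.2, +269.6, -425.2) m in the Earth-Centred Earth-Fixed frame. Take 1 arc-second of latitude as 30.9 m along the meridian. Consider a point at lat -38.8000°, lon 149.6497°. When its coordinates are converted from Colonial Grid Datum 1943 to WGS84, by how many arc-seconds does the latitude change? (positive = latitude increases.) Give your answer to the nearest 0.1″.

sin φ = -0.626604, cos φ = 0.779338, sin λ = 0.505285, cos λ = -0.862952.
North component: ΔN = −sin φ cos λ·ΔX − sin φ sin λ·ΔY + cos φ·ΔZ = −(-0.626604)(-0.862952)(-171.2) − (-0.626604)(0.505285)(269.6) + (0.779338)(-425.2) = -153.44 m.
1° of latitude spans 3600 × 30.90 = 111240 m, so Δφ = -153.44 / 111240 × 3600 = -4.966″.

Δφ = -5.0″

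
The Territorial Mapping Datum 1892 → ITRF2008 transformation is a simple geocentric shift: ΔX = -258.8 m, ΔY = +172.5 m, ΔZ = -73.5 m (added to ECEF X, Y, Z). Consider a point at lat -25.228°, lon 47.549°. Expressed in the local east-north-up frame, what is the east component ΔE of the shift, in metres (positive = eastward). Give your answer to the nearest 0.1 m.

The local east axis at (φ, λ) is (−sin λ, cos λ, 0), so ΔE = −sin(47.549°)·(-258.8) + cos(47.549°)·172.5 = 307.39 m.

ΔE = 307.4 m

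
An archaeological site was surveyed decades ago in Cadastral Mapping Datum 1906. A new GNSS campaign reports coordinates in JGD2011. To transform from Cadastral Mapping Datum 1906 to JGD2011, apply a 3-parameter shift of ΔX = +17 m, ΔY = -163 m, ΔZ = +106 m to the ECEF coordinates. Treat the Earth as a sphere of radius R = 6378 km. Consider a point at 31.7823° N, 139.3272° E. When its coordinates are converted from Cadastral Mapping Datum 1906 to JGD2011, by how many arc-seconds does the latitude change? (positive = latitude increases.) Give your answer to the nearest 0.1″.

sin φ = 0.526693, cos φ = 0.850055, sin λ = 0.651738, cos λ = -0.758444.
North component: ΔN = −sin φ cos λ·ΔX − sin φ sin λ·ΔY + cos φ·ΔZ = −(0.526693)(-0.758444)(17) − (0.526693)(0.651738)(-163) + (0.850055)(106) = 152.85 m.
1° of latitude spans πR/180 = 111317 m, so Δφ = 152.85 / 111317 × 3600 = 4.943″.

Δφ = 4.9″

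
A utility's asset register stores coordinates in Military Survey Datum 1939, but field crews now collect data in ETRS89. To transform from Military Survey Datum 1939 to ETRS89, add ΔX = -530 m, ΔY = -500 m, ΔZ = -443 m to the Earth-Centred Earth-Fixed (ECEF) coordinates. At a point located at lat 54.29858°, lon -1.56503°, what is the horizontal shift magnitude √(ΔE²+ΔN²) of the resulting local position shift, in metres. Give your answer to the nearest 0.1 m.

At φ = 54.29858°, λ = -1.56503°: sin φ = 0.812069, cos φ = 0.583561, sin λ = -0.027312, cos λ = 0.999627.
ΔE = −sin λ·ΔX + cos λ·ΔY = −(-0.027312)·(-530) + (0.999627)·(-500) = -514.29 m.
ΔN = −sin φ cos λ·ΔX − sin φ sin λ·ΔY + cos φ·ΔZ = −(0.812069)(0.999627)(-530) − (0.812069)(-0.027312)(-500) + (0.583561)(-443) = 160.63 m.
Horizontal magnitude = √(ΔE² + ΔN²) = √((-514.29)² + 160.63²) = 538.79 m.

538.8 m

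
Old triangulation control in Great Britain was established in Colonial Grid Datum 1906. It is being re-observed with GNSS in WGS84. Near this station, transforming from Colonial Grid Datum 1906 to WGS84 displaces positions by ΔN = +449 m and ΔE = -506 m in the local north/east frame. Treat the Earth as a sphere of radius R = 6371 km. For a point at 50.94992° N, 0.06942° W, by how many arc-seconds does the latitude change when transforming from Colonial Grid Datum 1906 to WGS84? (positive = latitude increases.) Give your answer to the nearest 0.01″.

Δφ = 14.54″

On a sphere of radius R, 1 rad of latitude = R, so Δφ = ΔN / R = 449.0 / 6371000 = 7.0476e-05 rad = 14.537″.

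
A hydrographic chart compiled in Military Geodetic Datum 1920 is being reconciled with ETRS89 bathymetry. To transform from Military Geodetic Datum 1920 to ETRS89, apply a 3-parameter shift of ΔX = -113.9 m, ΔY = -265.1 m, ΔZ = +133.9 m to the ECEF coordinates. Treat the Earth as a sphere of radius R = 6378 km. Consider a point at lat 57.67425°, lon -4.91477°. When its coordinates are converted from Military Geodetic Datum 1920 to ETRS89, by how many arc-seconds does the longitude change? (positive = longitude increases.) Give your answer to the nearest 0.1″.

Δλ = -16.6″

sin φ = 0.845022, cos φ = 0.534732, sin λ = -0.085674, cos λ = 0.996323.
East component: ΔE = −sin λ·ΔX + cos λ·ΔY = −(-0.085674)(-113.9) + (0.996323)(-265.1) = -273.88 m.
1° of latitude spans πR/180 = 111317 m; at latitude φ, 1° of longitude spans that × cos φ = 59524.8 m, so Δλ = -273.88 / 59524.8 × 3600 = -16.564″.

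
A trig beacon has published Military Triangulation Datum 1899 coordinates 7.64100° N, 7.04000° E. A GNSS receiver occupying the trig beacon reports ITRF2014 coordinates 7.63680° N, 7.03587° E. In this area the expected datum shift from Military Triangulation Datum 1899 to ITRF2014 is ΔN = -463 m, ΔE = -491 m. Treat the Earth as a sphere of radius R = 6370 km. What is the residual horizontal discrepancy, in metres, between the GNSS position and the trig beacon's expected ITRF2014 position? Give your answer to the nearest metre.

36 m

Observed coordinate differences: Δφ = -0.00420°, Δλ = -0.00413°.
Converting to metres (1° lat = 111177 m, cos φ = 0.991121): observed ΔN = -466.9 m, observed ΔE = -455.1 m.
Subtracting the expected shift leaves a residual of -466.9 − (-463) = -3.9 m north and -455.1 − (-491) = 35.9 m east.
Residual distance = √((-3.9)² + 35.9²) = 36.1 m.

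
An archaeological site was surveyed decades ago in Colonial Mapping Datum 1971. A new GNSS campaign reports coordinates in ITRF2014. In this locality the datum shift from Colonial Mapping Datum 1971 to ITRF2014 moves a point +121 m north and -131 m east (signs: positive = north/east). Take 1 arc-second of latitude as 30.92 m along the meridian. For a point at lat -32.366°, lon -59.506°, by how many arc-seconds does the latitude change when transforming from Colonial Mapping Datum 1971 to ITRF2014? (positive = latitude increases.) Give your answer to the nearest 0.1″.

Δφ = 3.9″

1″ of latitude = 30.92 m, so Δφ = 121.0 / 30.92 = 3.913″.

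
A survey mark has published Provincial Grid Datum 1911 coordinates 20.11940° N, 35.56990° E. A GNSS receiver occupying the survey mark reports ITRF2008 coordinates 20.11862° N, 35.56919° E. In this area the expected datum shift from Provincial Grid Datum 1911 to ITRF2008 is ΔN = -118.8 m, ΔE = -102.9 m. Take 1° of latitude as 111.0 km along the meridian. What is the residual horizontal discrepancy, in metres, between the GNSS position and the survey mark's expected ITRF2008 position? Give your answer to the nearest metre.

43 m

Observed coordinate differences: Δφ = -0.00078°, Δλ = -0.00071°.
Converting to metres (1° lat = 111000 m, cos φ = 0.938978): observed ΔN = -86.6 m, observed ΔE = -74.0 m.
Subtracting the expected shift leaves a residual of -86.6 − (-118.8) = 32.2 m north and -74.0 − (-102.9) = 28.9 m east.
Residual distance = √(32.2² + 28.9²) = 43.3 m.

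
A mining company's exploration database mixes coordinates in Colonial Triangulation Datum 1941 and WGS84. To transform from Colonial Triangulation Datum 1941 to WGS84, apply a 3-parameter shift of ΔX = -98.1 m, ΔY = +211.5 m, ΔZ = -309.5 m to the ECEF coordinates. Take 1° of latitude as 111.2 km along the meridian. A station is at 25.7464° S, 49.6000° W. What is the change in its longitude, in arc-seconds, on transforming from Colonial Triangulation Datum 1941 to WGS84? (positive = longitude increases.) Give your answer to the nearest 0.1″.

sin φ = -0.434389, cos φ = 0.900726, sin λ = -0.761538, cos λ = 0.648120.
East component: ΔE = −sin λ·ΔX + cos λ·ΔY = −(-0.761538)(-98.1) + (0.648120)(211.5) = 62.37 m.
1° of latitude spans 111200 m; at latitude φ, 1° of longitude spans that × cos φ = 100160.7 m, so Δλ = 62.37 / 100160.7 × 3600 = 2.242″.

Δλ = 2.2″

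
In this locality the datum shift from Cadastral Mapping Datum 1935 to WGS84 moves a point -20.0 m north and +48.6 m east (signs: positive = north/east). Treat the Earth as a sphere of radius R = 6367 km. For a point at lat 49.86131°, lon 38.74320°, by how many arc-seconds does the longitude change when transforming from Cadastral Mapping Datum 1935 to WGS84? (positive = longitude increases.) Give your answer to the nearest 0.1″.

Δλ = 2.4″

At latitude 49.86131°, cos φ = 0.644640.
One radian of longitude at latitude φ spans R cos φ, so Δλ = ΔE / (R cos φ) = 48.6 / (6367000 × 0.644640) = 1.1841e-05 rad = 2.442″.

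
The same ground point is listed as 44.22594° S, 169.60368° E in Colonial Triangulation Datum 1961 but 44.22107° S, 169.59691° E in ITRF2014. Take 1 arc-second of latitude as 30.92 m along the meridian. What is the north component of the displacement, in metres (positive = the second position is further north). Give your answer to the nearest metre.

Δφ = -44.22107° − -44.22594° = +0.00487°; Δλ = 169.59691° − 169.60368° = -0.00677°.
1° of latitude = 3600 × 30.92 = 111312 m.
ΔN = Δφ × 111312 = 542.1 m; ΔE = Δλ × 111312 × cos(-44.22594°) = -0.00677 × 111312 × 0.716595 = -540.0 m.

ΔN = 542 m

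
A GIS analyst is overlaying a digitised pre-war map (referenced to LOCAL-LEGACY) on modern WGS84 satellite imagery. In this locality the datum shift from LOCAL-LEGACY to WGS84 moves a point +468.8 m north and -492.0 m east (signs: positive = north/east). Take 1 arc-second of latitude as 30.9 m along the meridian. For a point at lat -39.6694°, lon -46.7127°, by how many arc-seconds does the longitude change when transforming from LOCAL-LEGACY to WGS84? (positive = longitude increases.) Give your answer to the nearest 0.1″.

Δλ = -20.7″

At latitude -39.6694°, cos φ = 0.769741.
1″ of longitude at this latitude = 30.90 × cos φ = 23.7850 m, so Δλ = -492.0 / 23.7850 = -20.685″.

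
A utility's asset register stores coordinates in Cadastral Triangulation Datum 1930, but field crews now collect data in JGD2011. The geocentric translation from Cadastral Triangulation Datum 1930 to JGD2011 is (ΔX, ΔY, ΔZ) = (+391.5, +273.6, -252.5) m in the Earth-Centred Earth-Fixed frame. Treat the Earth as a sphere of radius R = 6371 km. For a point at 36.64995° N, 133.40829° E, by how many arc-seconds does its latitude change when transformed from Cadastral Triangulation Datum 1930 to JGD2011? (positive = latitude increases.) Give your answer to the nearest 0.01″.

sin φ = 0.596925, cos φ = 0.802297, sin λ = 0.726475, cos λ = -0.687193.
North component: ΔN = −sin φ cos λ·ΔX − sin φ sin λ·ΔY + cos φ·ΔZ = −(0.596925)(-0.687193)(391.5) − (0.596925)(0.726475)(273.6) + (0.802297)(-252.5) = -160.63 m.
1° of latitude spans πR/180 = 111195 m, so Δφ = -160.63 / 111195 × 3600 = -5.201″.

Δφ = -5.20″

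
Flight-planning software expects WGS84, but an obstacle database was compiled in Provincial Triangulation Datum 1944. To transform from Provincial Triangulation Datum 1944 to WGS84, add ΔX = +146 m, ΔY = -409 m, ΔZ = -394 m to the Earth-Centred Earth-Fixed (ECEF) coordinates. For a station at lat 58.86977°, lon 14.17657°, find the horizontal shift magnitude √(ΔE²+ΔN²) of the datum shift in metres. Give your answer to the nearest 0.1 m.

494.0 m

The local east axis at (φ, λ) is (−sin λ, cos λ, 0), so ΔE = −sin(14.17657°)·146 + cos(14.17657°)·(-409) = -432.30 m.
The local north axis is (−sin φ cos λ, −sin φ sin λ, cos φ), giving ΔN = -121.169 + 85.744 − 203.692 = -239.12 m.
Horizontal magnitude = √(ΔE² + ΔN²) = √((-432.30)² + (-239.12)²) = 494.03 m.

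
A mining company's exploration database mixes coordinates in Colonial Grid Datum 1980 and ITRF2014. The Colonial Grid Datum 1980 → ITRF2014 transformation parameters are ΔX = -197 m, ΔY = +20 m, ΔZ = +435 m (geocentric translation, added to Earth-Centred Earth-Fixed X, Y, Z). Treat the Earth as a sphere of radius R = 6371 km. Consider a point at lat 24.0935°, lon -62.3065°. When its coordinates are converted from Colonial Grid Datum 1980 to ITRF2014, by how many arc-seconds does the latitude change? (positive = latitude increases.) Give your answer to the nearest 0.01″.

sin φ = 0.408227, cos φ = 0.912880, sin λ = -0.885446, cos λ = 0.464742.
North component: ΔN = −sin φ cos λ·ΔX − sin φ sin λ·ΔY + cos φ·ΔZ = −(0.408227)(0.464742)(-197) − (0.408227)(-0.885446)(20) + (0.912880)(435) = 441.71 m.
1° of latitude spans πR/180 = 111195 m, so Δφ = 441.71 / 111195 × 3600 = 14.301″.

Δφ = 14.30″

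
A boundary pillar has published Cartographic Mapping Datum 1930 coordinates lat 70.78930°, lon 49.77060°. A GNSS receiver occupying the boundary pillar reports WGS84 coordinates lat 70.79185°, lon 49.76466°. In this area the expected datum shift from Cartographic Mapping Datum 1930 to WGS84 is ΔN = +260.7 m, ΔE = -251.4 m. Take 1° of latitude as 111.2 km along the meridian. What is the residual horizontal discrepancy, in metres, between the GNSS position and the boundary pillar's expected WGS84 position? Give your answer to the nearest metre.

41 m

Observed coordinate differences: Δφ = +0.00255°, Δλ = -0.00594°.
Converting to metres (1° lat = 111200 m, cos φ = 0.329043): observed ΔN = 283.6 m, observed ΔE = -217.3 m.
Subtracting the expected shift leaves a residual of 283.6 − (260.7) = 22.9 m north and -217.3 − (-251.4) = 34.1 m east.
Residual distance = √(22.9² + 34.1²) = 41.0 m.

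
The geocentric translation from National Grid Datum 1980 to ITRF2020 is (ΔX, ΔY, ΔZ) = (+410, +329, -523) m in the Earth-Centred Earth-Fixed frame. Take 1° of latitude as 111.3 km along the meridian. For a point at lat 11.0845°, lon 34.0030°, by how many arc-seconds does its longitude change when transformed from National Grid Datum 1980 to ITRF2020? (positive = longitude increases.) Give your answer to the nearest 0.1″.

sin φ = 0.192256, cos φ = 0.981345, sin λ = 0.559236, cos λ = 0.829008.
East component: ΔE = −sin λ·ΔX + cos λ·ΔY = −(0.559236)(410) + (0.829008)(329) = 43.46 m.
1° of latitude spans 111300 m; at latitude φ, 1° of longitude spans that × cos φ = 109223.7 m, so Δλ = 43.46 / 109223.7 × 3600 = 1.432″.

Δλ = 1.4″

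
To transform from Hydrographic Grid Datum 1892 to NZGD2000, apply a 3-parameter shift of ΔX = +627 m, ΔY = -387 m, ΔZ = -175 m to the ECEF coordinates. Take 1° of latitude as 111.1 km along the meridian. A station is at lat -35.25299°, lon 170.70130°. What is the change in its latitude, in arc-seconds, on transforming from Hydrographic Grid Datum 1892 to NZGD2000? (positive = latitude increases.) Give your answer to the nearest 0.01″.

Δφ = -17.37″

sin φ = -0.577188, cos φ = 0.816611, sin λ = 0.161581, cos λ = -0.986859.
North component: ΔN = −sin φ cos λ·ΔX − sin φ sin λ·ΔY + cos φ·ΔZ = −(-0.577188)(-0.986859)(627) − (-0.577188)(0.161581)(-387) + (0.816611)(-175) = -536.14 m.
1° of latitude spans 111100 m, so Δφ = -536.14 / 111100 × 3600 = -17.373″.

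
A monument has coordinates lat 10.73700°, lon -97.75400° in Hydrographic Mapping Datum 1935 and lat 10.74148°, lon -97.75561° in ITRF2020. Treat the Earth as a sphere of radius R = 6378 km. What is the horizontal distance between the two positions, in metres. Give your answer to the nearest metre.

Δφ = 10.74148° − 10.73700° = +0.00448°; Δλ = -97.75561° − -97.75400° = -0.00161°.
1° along a meridian = πR/180 = 111317 m.
ΔN = Δφ × 111317 = 498.7 m; ΔE = Δλ × 111317 × cos(10.73700°) = -0.00161 × 111317 × 0.982493 = -176.1 m.
Distance = √(ΔE² + ΔN²) = √((-176.1)² + 498.7²) = 528.9 m.

529 m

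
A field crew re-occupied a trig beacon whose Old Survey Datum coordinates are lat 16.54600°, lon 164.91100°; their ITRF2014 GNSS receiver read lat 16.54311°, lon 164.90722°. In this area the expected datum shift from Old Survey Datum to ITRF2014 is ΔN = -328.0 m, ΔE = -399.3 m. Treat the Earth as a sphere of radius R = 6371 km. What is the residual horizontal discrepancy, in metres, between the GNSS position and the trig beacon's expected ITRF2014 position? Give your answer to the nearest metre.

Observed coordinate differences: Δφ = -0.00289°, Δλ = -0.00378°.
Converting to metres (1° lat = 111195 m, cos φ = 0.958591): observed ΔN = -321.4 m, observed ΔE = -402.9 m.
Subtracting the expected shift leaves a residual of -321.4 − (-328.0) = 6.6 m north and -402.9 − (-399.3) = -3.6 m east.
Residual distance = √(6.6² + (-3.6)²) = 7.6 m.

8 m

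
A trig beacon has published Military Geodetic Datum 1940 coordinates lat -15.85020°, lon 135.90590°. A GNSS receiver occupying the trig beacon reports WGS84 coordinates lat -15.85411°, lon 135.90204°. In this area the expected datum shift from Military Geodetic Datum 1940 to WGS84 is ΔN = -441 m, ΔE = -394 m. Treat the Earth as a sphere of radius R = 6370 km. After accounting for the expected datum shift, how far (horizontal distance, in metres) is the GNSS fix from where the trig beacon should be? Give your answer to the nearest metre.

20 m

Observed coordinate differences: Δφ = -0.00391°, Δλ = -0.00386°.
Converting to metres (1° lat = 111177 m, cos φ = 0.961979): observed ΔN = -434.7 m, observed ΔE = -412.8 m.
Subtracting the expected shift leaves a residual of -434.7 − (-441) = 6.3 m north and -412.8 − (-394) = -18.8 m east.
Residual distance = √(6.3² + (-18.8)²) = 19.9 m.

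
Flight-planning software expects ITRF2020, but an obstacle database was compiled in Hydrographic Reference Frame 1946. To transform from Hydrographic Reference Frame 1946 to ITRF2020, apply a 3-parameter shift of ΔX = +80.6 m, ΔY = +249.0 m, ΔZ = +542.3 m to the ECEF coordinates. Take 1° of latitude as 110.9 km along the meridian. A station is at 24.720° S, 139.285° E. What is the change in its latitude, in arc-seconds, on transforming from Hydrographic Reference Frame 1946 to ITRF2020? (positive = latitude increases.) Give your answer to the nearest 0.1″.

sin φ = -0.418184, cos φ = 0.908362, sin λ = 0.652297, cos λ = -0.757964.
North component: ΔN = −sin φ cos λ·ΔX − sin φ sin λ·ΔY + cos φ·ΔZ = −(-0.418184)(-0.757964)(80.6) − (-0.418184)(0.652297)(249.0) + (0.908362)(542.3) = 534.98 m.
1° of latitude spans 110900 m, so Δφ = 534.98 / 110900 × 3600 = 17.366″.

Δφ = 17.4″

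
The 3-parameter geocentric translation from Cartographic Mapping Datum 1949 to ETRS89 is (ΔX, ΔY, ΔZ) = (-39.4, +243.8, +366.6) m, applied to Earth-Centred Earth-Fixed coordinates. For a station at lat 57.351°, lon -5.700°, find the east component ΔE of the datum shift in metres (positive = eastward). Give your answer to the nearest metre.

At φ = 57.351°, λ = -5.700°: sin φ = 0.841991, cos φ = 0.539491, sin λ = -0.099320, cos λ = 0.995056.
ΔE = −sin λ·ΔX + cos λ·ΔY = −(-0.099320)·(-39.4) + (0.995056)·(243.8) = 238.68 m.

ΔE = 239 m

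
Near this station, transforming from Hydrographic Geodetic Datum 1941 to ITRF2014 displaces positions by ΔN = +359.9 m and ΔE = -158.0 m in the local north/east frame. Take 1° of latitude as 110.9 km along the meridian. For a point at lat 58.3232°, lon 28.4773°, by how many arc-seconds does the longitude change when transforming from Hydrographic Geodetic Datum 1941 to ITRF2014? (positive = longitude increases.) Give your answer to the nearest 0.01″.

At latitude 58.3232°, cos φ = 0.525127.
1° of longitude at this latitude = 110.9 × cos φ = 58.24 km, so Δλ = -158.0 / 58236.6 = -0.0027131° = -9.767″.

Δλ = -9.77″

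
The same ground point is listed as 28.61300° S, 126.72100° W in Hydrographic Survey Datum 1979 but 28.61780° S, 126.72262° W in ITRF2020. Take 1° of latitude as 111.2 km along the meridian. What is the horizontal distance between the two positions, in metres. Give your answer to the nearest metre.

Δφ = -28.61780° − -28.61300° = -0.00480°; Δλ = -126.72262° − -126.72100° = -0.00162°.
ΔN = Δφ × 111200 = -533.8 m; ΔE = Δλ × 111200 × cos(-28.61300°) = -0.00162 × 111200 × 0.877874 = -158.1 m.
Distance = √(ΔE² + ΔN²) = √((-158.1)² + (-533.8)²) = 556.7 m.

557 m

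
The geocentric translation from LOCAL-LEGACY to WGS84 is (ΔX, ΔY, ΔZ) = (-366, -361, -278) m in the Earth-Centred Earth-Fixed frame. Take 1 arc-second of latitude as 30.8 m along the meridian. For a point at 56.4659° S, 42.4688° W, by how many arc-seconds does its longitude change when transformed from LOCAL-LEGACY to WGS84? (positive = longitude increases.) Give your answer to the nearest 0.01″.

Δλ = -30.17″

sin φ = -0.833557, cos φ = 0.552433, sin λ = -0.675189, cos λ = 0.737645.
East component: ΔE = −sin λ·ΔX + cos λ·ΔY = −(-0.675189)(-366) + (0.737645)(-361) = -513.41 m.
1° of latitude spans 3600 × 30.80 = 110880 m; at latitude φ, 1° of longitude spans that × cos φ = 61253.8 m, so Δλ = -513.41 / 61253.8 × 3600 = -30.174″.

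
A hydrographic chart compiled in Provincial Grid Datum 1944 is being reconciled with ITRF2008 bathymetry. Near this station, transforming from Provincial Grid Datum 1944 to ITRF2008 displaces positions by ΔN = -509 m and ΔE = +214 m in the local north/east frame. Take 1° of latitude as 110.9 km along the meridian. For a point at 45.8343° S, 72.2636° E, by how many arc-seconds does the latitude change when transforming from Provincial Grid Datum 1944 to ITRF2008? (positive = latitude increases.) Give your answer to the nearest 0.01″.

1° of latitude = 110.9 km, so Δφ = -509.0 / 110900 = -0.0045897° = -16.523″.

Δφ = -16.52″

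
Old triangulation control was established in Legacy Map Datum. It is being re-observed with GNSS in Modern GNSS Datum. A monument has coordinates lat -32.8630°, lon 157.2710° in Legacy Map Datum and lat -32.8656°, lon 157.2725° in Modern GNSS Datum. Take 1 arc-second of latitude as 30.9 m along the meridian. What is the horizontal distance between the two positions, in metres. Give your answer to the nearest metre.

Δφ = -32.8656° − -32.8630° = -0.0026°; Δλ = 157.2725° − 157.2710° = +0.0015°.
1° of latitude = 3600 × 30.90 = 111240 m.
ΔN = Δφ × 111240 = -289.2 m; ΔE = Δλ × 111240 × cos(-32.8630°) = +0.0015 × 111240 × 0.839970 = 140.2 m.
Distance = √(ΔE² + ΔN²) = √(140.2² + (-289.2)²) = 321.4 m.

321 m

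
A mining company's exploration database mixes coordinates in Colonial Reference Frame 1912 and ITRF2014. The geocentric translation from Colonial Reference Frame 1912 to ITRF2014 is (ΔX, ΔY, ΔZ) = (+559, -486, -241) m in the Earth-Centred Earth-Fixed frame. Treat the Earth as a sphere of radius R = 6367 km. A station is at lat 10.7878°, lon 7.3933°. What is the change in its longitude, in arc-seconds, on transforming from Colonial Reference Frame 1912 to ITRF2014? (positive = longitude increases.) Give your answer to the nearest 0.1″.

sin φ = 0.187172, cos φ = 0.982327, sin λ = 0.128680, cos λ = 0.991686.
East component: ΔE = −sin λ·ΔX + cos λ·ΔY = −(0.128680)(559) + (0.991686)(-486) = -553.89 m.
1° of latitude spans πR/180 = 111125 m; at latitude φ, 1° of longitude spans that × cos φ = 109161.2 m, so Δλ = -553.89 / 109161.2 × 3600 = -18.267″.

Δλ = -18.3″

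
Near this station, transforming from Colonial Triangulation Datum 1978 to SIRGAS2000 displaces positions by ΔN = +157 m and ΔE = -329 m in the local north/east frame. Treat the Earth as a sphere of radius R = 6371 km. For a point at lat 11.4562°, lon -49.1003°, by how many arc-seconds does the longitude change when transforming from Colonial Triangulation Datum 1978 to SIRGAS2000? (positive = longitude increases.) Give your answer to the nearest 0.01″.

Δλ = -10.87″

At latitude 11.4562°, cos φ = 0.980077.
One radian of longitude at latitude φ spans R cos φ, so Δλ = ΔE / (R cos φ) = -329.0 / (6371000 × 0.980077) = -5.2690e-05 rad = -10.868″.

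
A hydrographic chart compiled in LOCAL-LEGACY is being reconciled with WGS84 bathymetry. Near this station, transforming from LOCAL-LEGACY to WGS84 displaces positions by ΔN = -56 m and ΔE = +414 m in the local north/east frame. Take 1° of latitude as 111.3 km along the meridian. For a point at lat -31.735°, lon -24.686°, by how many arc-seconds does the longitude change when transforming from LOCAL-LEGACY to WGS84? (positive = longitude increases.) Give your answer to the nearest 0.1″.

Δλ = 15.7″

At latitude -31.735°, cos φ = 0.850490.
1° of longitude at this latitude = 111.3 × cos φ = 94.66 km, so Δλ = 414.0 / 94659.5 = 0.0043736° = 15.745″.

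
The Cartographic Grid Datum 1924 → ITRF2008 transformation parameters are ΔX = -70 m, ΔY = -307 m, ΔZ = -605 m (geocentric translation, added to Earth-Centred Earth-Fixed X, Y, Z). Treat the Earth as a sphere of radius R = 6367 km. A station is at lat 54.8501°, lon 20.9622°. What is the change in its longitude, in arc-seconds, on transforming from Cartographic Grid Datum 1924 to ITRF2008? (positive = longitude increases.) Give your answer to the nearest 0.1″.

Δλ = -14.7″

sin φ = 0.817649, cos φ = 0.575718, sin λ = 0.357752, cos λ = 0.933817.
East component: ΔE = −sin λ·ΔX + cos λ·ΔY = −(0.357752)(-70) + (0.933817)(-307) = -261.64 m.
1° of latitude spans πR/180 = 111125 m; at latitude φ, 1° of longitude spans that × cos φ = 63976.7 m, so Δλ = -261.64 / 63976.7 × 3600 = -14.723″.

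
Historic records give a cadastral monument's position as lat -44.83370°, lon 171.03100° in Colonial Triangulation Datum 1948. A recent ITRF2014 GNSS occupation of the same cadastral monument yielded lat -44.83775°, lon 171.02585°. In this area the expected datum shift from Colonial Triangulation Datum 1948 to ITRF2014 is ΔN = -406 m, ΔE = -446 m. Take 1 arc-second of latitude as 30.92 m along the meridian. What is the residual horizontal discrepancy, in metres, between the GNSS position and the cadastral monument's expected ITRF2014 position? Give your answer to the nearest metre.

60 m

Observed coordinate differences: Δφ = -0.00405°, Δλ = -0.00515°.
Converting to metres (1° lat = 111312 m, cos φ = 0.709156): observed ΔN = -450.8 m, observed ΔE = -406.5 m.
Subtracting the expected shift leaves a residual of -450.8 − (-406) = -44.8 m north and -406.5 − (-446) = 39.5 m east.
Residual distance = √((-44.8)² + 39.5²) = 59.7 m.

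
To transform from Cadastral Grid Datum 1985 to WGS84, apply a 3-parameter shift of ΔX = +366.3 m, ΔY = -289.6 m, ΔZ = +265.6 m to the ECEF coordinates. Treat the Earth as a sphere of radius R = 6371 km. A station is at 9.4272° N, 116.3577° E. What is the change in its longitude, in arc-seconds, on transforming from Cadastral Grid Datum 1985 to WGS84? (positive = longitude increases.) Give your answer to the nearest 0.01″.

Δλ = -6.55″

sin φ = 0.163794, cos φ = 0.986495, sin λ = 0.896040, cos λ = -0.443974.
East component: ΔE = −sin λ·ΔX + cos λ·ΔY = −(0.896040)(366.3) + (-0.443974)(-289.6) = -199.64 m.
1° of latitude spans πR/180 = 111195 m; at latitude φ, 1° of longitude spans that × cos φ = 109693.2 m, so Δλ = -199.64 / 109693.2 × 3600 = -6.552″.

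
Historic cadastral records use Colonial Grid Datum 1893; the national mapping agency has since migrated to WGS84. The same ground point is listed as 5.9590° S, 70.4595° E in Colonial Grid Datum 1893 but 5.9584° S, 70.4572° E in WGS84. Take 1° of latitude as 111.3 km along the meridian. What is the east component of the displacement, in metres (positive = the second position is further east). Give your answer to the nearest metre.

ΔE = -255 m

Δφ = -5.9584° − -5.9590° = +0.0006°; Δλ = 70.4572° − 70.4595° = -0.0023°.
ΔN = Δφ × 111300 = 66.8 m; ΔE = Δλ × 111300 × cos(-5.9590°) = -0.0023 × 111300 × 0.994596 = -254.6 m.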